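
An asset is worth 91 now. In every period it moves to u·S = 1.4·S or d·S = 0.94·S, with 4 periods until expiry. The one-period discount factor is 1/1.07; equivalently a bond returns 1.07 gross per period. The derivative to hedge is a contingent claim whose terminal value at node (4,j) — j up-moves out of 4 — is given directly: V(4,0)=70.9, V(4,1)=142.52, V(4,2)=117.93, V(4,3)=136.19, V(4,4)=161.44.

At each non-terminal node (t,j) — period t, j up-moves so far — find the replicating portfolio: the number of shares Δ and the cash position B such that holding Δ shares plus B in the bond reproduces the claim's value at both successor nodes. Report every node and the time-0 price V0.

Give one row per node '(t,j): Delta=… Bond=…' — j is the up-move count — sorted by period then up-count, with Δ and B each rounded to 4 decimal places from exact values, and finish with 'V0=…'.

The replicating-portfolio and risk-neutral prices coincide; use p* = (1.07−0.94)/(1.4−0.94) = 0.2826 for the latter.
Terminal payoffs: V(4,0)=70.9000, V(4,1)=142.5200, V(4,2)=117.9300, V(4,3)=136.1900, V(4,4)=161.4400
Node (3,0) S=75.5831: V=(p*·142.5200+(1−p*)·70.9000)/1.07=85.1780; Δ=(142.5200−70.9000)/(105.8164−71.0482)=2.0599; B=V−Δ·S=-70.5177
Node (3,1) S=112.5706: V=(p*·117.9300+(1−p*)·142.5200)/1.07=126.7015; Δ=(117.9300−142.5200)/(157.5989−105.8164)=-0.4749; B=V−Δ·S=180.1581
Node (3,2) S=167.6584: V=(p*·136.1900+(1−p*)·117.9300)/1.07=115.0378; Δ=(136.1900−117.9300)/(234.7218−157.5989)=0.2368; B=V−Δ·S=75.3421
Node (3,3) S=249.7040: V=(p*·161.4400+(1−p*)·136.1900)/1.07=133.9494; Δ=(161.4400−136.1900)/(349.5856−234.7218)=0.2198; B=V−Δ·S=79.0581
Node (2,0) S=80.4076: V=(p*·126.7015+(1−p*)·85.1780)/1.07=90.5728; Δ=(126.7015−85.1780)/(112.5706−75.5831)=1.1226; B=V−Δ·S=0.3042
Node (2,1) S=119.7560: V=(p*·115.0378+(1−p*)·126.7015)/1.07=115.3320; Δ=(115.0378−126.7015)/(167.6584−112.5706)=-0.2117; B=V−Δ·S=140.6880
Node (2,2) S=178.3600: V=(p*·133.9494+(1−p*)·115.0378)/1.07=112.5069; Δ=(133.9494−115.0378)/(249.7040−167.6584)=0.2305; B=V−Δ·S=71.3947
Node (1,0) S=85.5400: V=(p*·115.3320+(1−p*)·90.5728)/1.07=91.1869; Δ=(115.3320−90.5728)/(119.7560−80.4076)=0.6292; B=V−Δ·S=37.3625
Node (1,1) S=127.4000: V=(p*·112.5069+(1−p*)·115.3320)/1.07=107.0408; Δ=(112.5069−115.3320)/(178.3600−119.7560)=-0.0482; B=V−Δ·S=113.1823
Node (0,0) S=91.0000: V=(p*·107.0408+(1−p*)·91.1869)/1.07=89.4087; Δ=(107.0408−91.1869)/(127.4000−85.5400)=0.3787; B=V−Δ·S=54.9438
The time-0 hedge costs 89.4087, which is the no-arbitrage price.

(0,0): Delta=0.3787 Bond=54.9438
(1,0): Delta=0.6292 Bond=37.3625
(1,1): Delta=-0.0482 Bond=113.1823
(2,0): Delta=1.1226 Bond=0.3042
(2,1): Delta=-0.2117 Bond=140.6880
(2,2): Delta=0.2305 Bond=71.3947
(3,0): Delta=2.0599 Bond=-70.5177
(3,1): Delta=-0.4749 Bond=180.1581
(3,2): Delta=0.2368 Bond=75.3421
(3,3): Delta=0.2198 Bond=79.0581
V0=89.4087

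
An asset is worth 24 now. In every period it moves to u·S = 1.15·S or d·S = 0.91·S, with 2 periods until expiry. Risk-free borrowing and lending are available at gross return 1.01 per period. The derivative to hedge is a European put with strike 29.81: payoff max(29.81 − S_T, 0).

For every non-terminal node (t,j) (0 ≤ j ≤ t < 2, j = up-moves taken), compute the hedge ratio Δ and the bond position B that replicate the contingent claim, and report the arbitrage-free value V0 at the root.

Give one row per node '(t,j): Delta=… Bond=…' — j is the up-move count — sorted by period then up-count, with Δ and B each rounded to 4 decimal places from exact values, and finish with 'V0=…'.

The replicating-portfolio and risk-neutral prices coincide; use p* = (1.01−0.91)/(1.15−0.91) = 0.4167 for the latter.
Terminal values V(2,·): V(2,0)=9.9356, V(2,1)=4.6940, V(2,2)=0.0000
  t=1,j=0: stock 21.8400 → up 25.1160 (V=4.6940), down 19.8744 (V=9.9356). Price 7.6749; hedge Δ=-1.0000, bond B=29.5149.
  t=1,j=1: stock 27.6000 → up 31.7400 (V=0.0000), down 25.1160 (V=4.6940). Price 2.7111; hedge Δ=-0.7086, bond B=22.2694.
  t=0,j=0: stock 24.0000 → up 27.6000 (V=2.7111), down 21.8400 (V=7.6749). Price 5.5511; hedge Δ=-0.8618, bond B=26.2336.
Self-financing check: at every node Δ·S+B equals the discounted successor values.

(0,0): Delta=-0.8618 Bond=26.2336
(1,0): Delta=-1.0000 Bond=29.5149
(1,1): Delta=-0.7086 Bond=22.2694
V0=5.5511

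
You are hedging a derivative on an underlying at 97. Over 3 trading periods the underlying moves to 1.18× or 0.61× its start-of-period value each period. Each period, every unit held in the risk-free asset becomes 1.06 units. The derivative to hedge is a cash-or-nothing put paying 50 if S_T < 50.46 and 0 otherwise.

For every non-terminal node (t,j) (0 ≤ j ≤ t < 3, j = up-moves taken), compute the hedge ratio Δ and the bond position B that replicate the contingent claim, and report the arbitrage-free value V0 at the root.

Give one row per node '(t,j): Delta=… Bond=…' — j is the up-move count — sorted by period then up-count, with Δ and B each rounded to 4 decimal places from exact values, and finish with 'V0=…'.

(0,0): Delta=-0.2675 Bond=30.7497
(1,0): Delta=-1.1041 Bond=82.0966
(1,1): Delta=-0.1522 Bond=19.3942
(2,0): Delta=0.0000 Bond=47.1698
(2,1): Delta=-1.2564 Bond=97.6498
(2,2): Delta=0.0000 Bond=0.0000
V0=4.7985

The replicating-portfolio and risk-neutral prices coincide; use p* = (1.06−0.61)/(1.18−0.61) = 0.7895 for the latter.
Terminal payoffs: V(3,0)=50.0000, V(3,1)=50.0000, V(3,2)=0.0000, V(3,3)=0.0000
  t=2,j=0: stock 36.0937 → up 42.5906 (V=50.0000), down 22.0172 (V=50.0000). Price 47.1698; hedge Δ=0.0000, bond B=47.1698.
  t=2,j=1: stock 69.8206 → up 82.3883 (V=0.0000), down 42.5906 (V=50.0000). Price 9.9305; hedge Δ=-1.2564, bond B=97.6498.
  t=2,j=2: stock 135.0628 → up 159.3741 (V=0.0000), down 82.3883 (V=0.0000). Price 0.0000; hedge Δ=0.0000, bond B=0.0000.
  t=1,j=0: stock 59.1700 → up 69.8206 (V=9.9305), down 36.0937 (V=47.1698). Price 16.7645; hedge Δ=-1.1041, bond B=82.0966.
  t=1,j=1: stock 114.4600 → up 135.0628 (V=0.0000), down 69.8206 (V=9.9305). Price 1.9723; hedge Δ=-0.1522, bond B=19.3942.
  t=0,j=0: stock 97.0000 → up 114.4600 (V=1.9723), down 59.1700 (V=16.7645). Price 4.7985; hedge Δ=-0.2675, bond B=30.7497.
The time-0 hedge costs 4.7985, which is the no-arbitrage price.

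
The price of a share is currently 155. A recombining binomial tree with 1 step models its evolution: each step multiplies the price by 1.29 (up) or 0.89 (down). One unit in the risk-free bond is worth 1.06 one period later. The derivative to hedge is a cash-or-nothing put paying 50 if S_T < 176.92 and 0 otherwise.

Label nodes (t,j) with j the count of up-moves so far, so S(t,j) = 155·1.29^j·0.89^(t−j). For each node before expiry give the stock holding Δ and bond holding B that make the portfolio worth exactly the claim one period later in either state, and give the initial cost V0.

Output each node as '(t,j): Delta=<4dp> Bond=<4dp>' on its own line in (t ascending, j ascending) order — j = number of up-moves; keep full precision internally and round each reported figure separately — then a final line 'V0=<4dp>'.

Under the risk-neutral measure, an up-move has probability p* = (R−d)/(u−d) = 0.4250 and values discount at R = 1.06.
At expiry t=1: V(1,0)=50.0000, V(1,1)=0.0000
  t=0,j=0: stock 155.0000 → up 199.9500 (V=0.0000), down 137.9500 (V=50.0000). Price 27.1226; hedge Δ=-0.8065, bond B=152.1226.
Root portfolio cost Δ·155+B reproduces V0=27.1226.

(0,0): Delta=-0.8065 Bond=152.1226
V0=27.1226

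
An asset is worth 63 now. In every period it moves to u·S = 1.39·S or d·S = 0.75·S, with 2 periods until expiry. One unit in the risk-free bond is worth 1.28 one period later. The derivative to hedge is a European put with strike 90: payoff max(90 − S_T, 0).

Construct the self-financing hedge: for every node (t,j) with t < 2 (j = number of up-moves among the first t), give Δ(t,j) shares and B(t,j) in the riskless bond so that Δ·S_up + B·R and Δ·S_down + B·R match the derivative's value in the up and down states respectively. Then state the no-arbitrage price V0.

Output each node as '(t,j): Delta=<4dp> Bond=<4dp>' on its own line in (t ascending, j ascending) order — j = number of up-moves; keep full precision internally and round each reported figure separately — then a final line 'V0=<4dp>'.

(0,0): Delta=-0.4910 Bond=36.1419
(1,0): Delta=-1.0000 Bond=70.3125
(1,1): Delta=-0.4340 Bond=41.2699
V0=5.2098

Since d<R<u, set p* = (R−d)/(u−d) = 0.8281; price each node as the discounted p*-expectation of its children.
At expiry t=2: V(2,0)=54.5625, V(2,1)=24.3225, V(2,2)=0.0000
  t=1,j=0: stock 47.2500 → up 65.6775 (V=24.3225), down 35.4375 (V=54.5625). Price 23.0625; hedge Δ=-1.0000, bond B=70.3125.
  t=1,j=1: stock 87.5700 → up 121.7223 (V=0.0000), down 65.6775 (V=24.3225). Price 3.2660; hedge Δ=-0.4340, bond B=41.2699.
  t=0,j=0: stock 63.0000 → up 87.5700 (V=3.2660), down 47.2500 (V=23.0625). Price 5.2098; hedge Δ=-0.4910, bond B=36.1419.
Check: Δ(0,0)·S0 + B(0,0) = 5.2098 = V0.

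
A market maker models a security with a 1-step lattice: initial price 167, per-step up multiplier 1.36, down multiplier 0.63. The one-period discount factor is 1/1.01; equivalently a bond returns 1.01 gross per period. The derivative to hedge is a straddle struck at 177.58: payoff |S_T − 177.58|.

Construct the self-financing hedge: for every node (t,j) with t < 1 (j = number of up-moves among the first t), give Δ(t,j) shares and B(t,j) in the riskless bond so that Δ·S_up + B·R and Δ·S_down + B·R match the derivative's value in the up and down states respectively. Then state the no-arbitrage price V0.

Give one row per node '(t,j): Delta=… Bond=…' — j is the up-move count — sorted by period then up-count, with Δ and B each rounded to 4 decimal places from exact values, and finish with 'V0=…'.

Risk-neutral probability p* = (R−d)/(u−d) = (1.01−0.63)/(1.36−0.63) = 0.5205.
At expiry t=1: V(1,0)=72.3700, V(1,1)=49.5400
Node (0,0) S=167.0000: V=(p*·49.5400+(1−p*)·72.3700)/1.01=59.8870; Δ=(49.5400−72.3700)/(227.1200−105.2100)=-0.1873; B=V−Δ·S=91.1610
Each (Δ,B) replicates both successor values, so the strategy is self-financing and V0 is arbitrage-free.

(0,0): Delta=-0.1873 Bond=91.1610
V0=59.8870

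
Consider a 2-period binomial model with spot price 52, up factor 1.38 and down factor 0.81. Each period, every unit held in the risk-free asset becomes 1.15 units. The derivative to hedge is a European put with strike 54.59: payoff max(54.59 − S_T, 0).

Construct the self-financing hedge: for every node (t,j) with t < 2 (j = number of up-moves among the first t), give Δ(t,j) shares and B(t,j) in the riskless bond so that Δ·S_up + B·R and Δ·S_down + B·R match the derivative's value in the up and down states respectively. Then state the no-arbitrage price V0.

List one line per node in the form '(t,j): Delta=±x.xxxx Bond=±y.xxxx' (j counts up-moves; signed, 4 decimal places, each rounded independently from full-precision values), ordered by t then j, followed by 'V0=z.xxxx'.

Since d<R<u, set p* = (R−d)/(u−d) = 0.5965; price each node as the discounted p*-expectation of its children.
Terminal payoffs: V(2,0)=20.4728, V(2,1)=0.0000, V(2,2)=0.0000
  t=1,j=0: stock 42.1200 → up 58.1256 (V=0.0000), down 34.1172 (V=20.4728). Price 7.1834; hedge Δ=-0.8527, bond B=43.1006.
  t=1,j=1: stock 71.7600 → up 99.0288 (V=0.0000), down 58.1256 (V=0.0000). Price 0.0000; hedge Δ=0.0000, bond B=0.0000.
  t=0,j=0: stock 52.0000 → up 71.7600 (V=0.0000), down 42.1200 (V=7.1834). Price 2.5205; hedge Δ=-0.2424, bond B=15.1230.
Check: Δ(0,0)·S0 + B(0,0) = 2.5205 = V0.

(0,0): Delta=-0.2424 Bond=15.1230
(1,0): Delta=-0.8527 Bond=43.1006
(1,1): Delta=0.0000 Bond=0.0000
V0=2.5205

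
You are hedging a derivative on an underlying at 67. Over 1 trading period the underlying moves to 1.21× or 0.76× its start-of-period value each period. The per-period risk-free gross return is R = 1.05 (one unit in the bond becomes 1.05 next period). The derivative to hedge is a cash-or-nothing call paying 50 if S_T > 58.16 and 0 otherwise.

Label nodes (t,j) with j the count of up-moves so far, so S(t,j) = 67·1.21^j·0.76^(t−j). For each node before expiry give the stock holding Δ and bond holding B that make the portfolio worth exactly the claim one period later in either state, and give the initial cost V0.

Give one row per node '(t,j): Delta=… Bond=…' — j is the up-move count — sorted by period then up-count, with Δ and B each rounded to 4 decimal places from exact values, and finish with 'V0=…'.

The replicating-portfolio and risk-neutral prices coincide; use p* = (1.05−0.76)/(1.21−0.76) = 0.6444 for the latter.
Payoff layer (t=1): V(1,0)=0.0000, V(1,1)=50.0000
  t=0,j=0: stock 67.0000 → up 81.0700 (V=50.0000), down 50.9200 (V=0.0000). Price 30.6878; hedge Δ=1.6584, bond B=-80.4233.
Self-financing check: at every node Δ·S+B equals the discounted successor values.

(0,0): Delta=1.6584 Bond=-80.4233
V0=30.6878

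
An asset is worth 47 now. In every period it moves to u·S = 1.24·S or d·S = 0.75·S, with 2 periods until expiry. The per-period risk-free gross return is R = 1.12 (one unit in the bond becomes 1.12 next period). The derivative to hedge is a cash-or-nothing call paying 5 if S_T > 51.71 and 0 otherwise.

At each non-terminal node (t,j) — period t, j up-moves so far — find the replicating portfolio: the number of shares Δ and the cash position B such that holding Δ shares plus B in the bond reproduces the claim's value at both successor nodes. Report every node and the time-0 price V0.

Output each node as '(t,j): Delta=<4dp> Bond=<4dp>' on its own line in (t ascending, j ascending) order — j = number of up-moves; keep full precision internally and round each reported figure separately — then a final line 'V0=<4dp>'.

Risk-neutral probability p* = (R−d)/(u−d) = (1.12−0.75)/(1.24−0.75) = 0.7551.
Terminal values V(2,·): V(2,0)=0.0000, V(2,1)=0.0000, V(2,2)=5.0000
Node (1,0) S=35.2500: V=(p*·0.0000+(1−p*)·0.0000)/1.12=0.0000; Δ=(0.0000−0.0000)/(43.7100−26.4375)=0.0000; B=V−Δ·S=0.0000
Node (1,1) S=58.2800: V=(p*·5.0000+(1−p*)·0.0000)/1.12=3.3710; Δ=(5.0000−0.0000)/(72.2672−43.7100)=0.1751; B=V−Δ·S=-6.8331
Node (0,0) S=47.0000: V=(p*·3.3710+(1−p*)·0.0000)/1.12=2.2727; Δ=(3.3710−0.0000)/(58.2800−35.2500)=0.1464; B=V−Δ·S=-4.6069
The time-0 hedge costs 2.2727, which is the no-arbitrage price.

(0,0): Delta=0.1464 Bond=-4.6069
(1,0): Delta=0.0000 Bond=0.0000
(1,1): Delta=0.1751 Bond=-6.8331
V0=2.2727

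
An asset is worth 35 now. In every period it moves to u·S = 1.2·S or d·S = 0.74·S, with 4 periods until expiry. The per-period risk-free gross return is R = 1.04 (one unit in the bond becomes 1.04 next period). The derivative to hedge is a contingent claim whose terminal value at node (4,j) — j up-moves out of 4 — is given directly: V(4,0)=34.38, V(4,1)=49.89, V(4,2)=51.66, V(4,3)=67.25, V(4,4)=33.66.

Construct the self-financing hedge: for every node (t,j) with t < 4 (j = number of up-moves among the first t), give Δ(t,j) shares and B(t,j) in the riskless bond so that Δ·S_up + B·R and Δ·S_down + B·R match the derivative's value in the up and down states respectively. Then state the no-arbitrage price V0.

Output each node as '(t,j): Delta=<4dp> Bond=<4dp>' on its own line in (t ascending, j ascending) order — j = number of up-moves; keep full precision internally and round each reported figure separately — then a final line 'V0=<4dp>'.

Under the risk-neutral measure, an up-move has probability p* = (R−d)/(u−d) = 0.6522 and values discount at R = 1.04.
Payoff layer (t=4): V(4,0)=34.3800, V(4,1)=49.8900, V(4,2)=51.6600, V(4,3)=67.2500, V(4,4)=33.6600
(3,0): S=14.1828. Δ = (V_up−V_dn)/(S_up−S_dn) = (49.8900−34.3800)/(17.0194−10.4953) = 2.3773. V = [p*·49.8900 + (1−p*)·34.3800]/1.04 = 42.7839. B = V − Δ·S = 9.0665.
(3,1): S=22.9992. Δ = (V_up−V_dn)/(S_up−S_dn) = (51.6600−49.8900)/(27.5990−17.0194) = 0.1673. V = [p*·51.6600 + (1−p*)·49.8900]/1.04 = 49.0811. B = V − Δ·S = 45.2333.
(3,2): S=37.2960. Δ = (V_up−V_dn)/(S_up−S_dn) = (67.2500−51.6600)/(44.7552−27.5990) = 0.9087. V = [p*·67.2500 + (1−p*)·51.6600]/1.04 = 59.4494. B = V − Δ·S = 25.5581.
(3,3): S=60.4800. Δ = (V_up−V_dn)/(S_up−S_dn) = (33.6600−67.2500)/(72.5760−44.7552) = -1.2074. V = [p*·33.6600 + (1−p*)·67.2500]/1.04 = 43.5995. B = V − Δ·S = 116.6212.
(2,0): S=19.1660. Δ = (V_up−V_dn)/(S_up−S_dn) = (49.0811−42.7839)/(22.9992−14.1828) = 0.7143. V = [p*·49.0811 + (1−p*)·42.7839]/1.04 = 45.0873. B = V − Δ·S = 31.3976.
(2,1): S=31.0800. Δ = (V_up−V_dn)/(S_up−S_dn) = (59.4494−49.0811)/(37.2960−22.9992) = 0.7252. V = [p*·59.4494 + (1−p*)·49.0811]/1.04 = 53.6952. B = V − Δ·S = 31.1554.
(2,2): S=50.4000. Δ = (V_up−V_dn)/(S_up−S_dn) = (43.5995−59.4494)/(60.4800−37.2960) = -0.6837. V = [p*·43.5995 + (1−p*)·59.4494]/1.04 = 47.2236. B = V − Δ·S = 81.6799.
(1,0): S=25.9000. Δ = (V_up−V_dn)/(S_up−S_dn) = (53.6952−45.0873)/(31.0800−19.1660) = 0.7225. V = [p*·53.6952 + (1−p*)·45.0873]/1.04 = 48.7511. B = V − Δ·S = 30.0381.
(1,1): S=42.0000. Δ = (V_up−V_dn)/(S_up−S_dn) = (47.2236−53.6952)/(50.4000−31.0800) = -0.3350. V = [p*·47.2236 + (1−p*)·53.6952]/1.04 = 47.5717. B = V − Δ·S = 61.6406.
(0,0): S=35.0000. Δ = (V_up−V_dn)/(S_up−S_dn) = (47.5717−48.7511)/(42.0000−25.9000) = -0.0733. V = [p*·47.5717 + (1−p*)·48.7511]/1.04 = 46.1365. B = V − Δ·S = 48.7004.
Root portfolio cost Δ·35+B reproduces V0=46.1365.

(0,0): Delta=-0.0733 Bond=48.7004
(1,0): Delta=0.7225 Bond=30.0381
(1,1): Delta=-0.3350 Bond=61.6406
(2,0): Delta=0.7143 Bond=31.3976
(2,1): Delta=0.7252 Bond=31.1554
(2,2): Delta=-0.6837 Bond=81.6799
(3,0): Delta=2.3773 Bond=9.0665
(3,1): Delta=0.1673 Bond=45.2333
(3,2): Delta=0.9087 Bond=25.5581
(3,3): Delta=-1.2074 Bond=116.6212
V0=46.1365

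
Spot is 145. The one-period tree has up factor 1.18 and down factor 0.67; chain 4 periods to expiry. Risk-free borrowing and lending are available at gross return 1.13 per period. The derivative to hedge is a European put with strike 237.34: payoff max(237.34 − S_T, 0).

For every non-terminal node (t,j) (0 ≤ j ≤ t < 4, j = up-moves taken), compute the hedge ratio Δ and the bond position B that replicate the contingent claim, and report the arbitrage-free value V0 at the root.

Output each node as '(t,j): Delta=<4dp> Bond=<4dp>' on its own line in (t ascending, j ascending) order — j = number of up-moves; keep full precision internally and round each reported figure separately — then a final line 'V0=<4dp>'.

Since d<R<u, set p* = (R−d)/(u−d) = 0.9020; price each node as the discounted p*-expectation of its children.
Terminal payoffs: V(4,0)=208.1209, V(4,1)=185.8795, V(4,2)=146.7080, V(4,3)=77.7194, V(4,4)=0.0000
Node (3,0) S=43.6106: V=(p*·185.8795+(1−p*)·208.1209)/1.13=166.4248; Δ=(185.8795−208.1209)/(51.4605−29.2191)=-1.0000; B=V−Δ·S=210.0354
Node (3,1) S=76.8068: V=(p*·146.7080+(1−p*)·185.8795)/1.13=133.2286; Δ=(146.7080−185.8795)/(90.6320−51.4605)=-1.0000; B=V−Δ·S=210.0354
Node (3,2) S=135.2717: V=(p*·77.7194+(1−p*)·146.7080)/1.13=74.7637; Δ=(77.7194−146.7080)/(159.6206−90.6320)=-1.0000; B=V−Δ·S=210.0354
Node (3,3) S=238.2396: V=(p*·0.0000+(1−p*)·77.7194)/1.13=6.7430; Δ=(0.0000−77.7194)/(281.1228−159.6206)=-0.6397; B=V−Δ·S=159.1340
Node (2,0) S=65.0905: V=(p*·133.2286+(1−p*)·166.4248)/1.13=120.7815; Δ=(133.2286−166.4248)/(76.8068−43.6106)=-1.0000; B=V−Δ·S=185.8720
Node (2,1) S=114.6370: V=(p*·74.7637+(1−p*)·133.2286)/1.13=71.2350; Δ=(74.7637−133.2286)/(135.2717−76.8068)=-1.0000; B=V−Δ·S=185.8720
Node (2,2) S=201.8980: V=(p*·6.7430+(1−p*)·74.7637)/1.13=11.8687; Δ=(6.7430−74.7637)/(238.2396−135.2717)=-0.6606; B=V−Δ·S=145.2428
Node (1,0) S=97.1500: V=(p*·71.2350+(1−p*)·120.7815)/1.13=67.3385; Δ=(71.2350−120.7815)/(114.6370−65.0905)=-1.0000; B=V−Δ·S=164.4885
Node (1,1) S=171.1000: V=(p*·11.8687+(1−p*)·71.2350)/1.13=15.6539; Δ=(11.8687−71.2350)/(201.8980−114.6370)=-0.6803; B=V−Δ·S=132.0585
Node (0,0) S=145.0000: V=(p*·15.6539+(1−p*)·67.3385)/1.13=18.3372; Δ=(15.6539−67.3385)/(171.1000−97.1500)=-0.6989; B=V−Δ·S=119.6795
Each (Δ,B) replicates both successor values, so the strategy is self-financing and V0 is arbitrage-free.

(0,0): Delta=-0.6989 Bond=119.6795
(1,0): Delta=-1.0000 Bond=164.4885
(1,1): Delta=-0.6803 Bond=132.0585
(2,0): Delta=-1.0000 Bond=185.8720
(2,1): Delta=-1.0000 Bond=185.8720
(2,2): Delta=-0.6606 Bond=145.2428
(3,0): Delta=-1.0000 Bond=210.0354
(3,1): Delta=-1.0000 Bond=210.0354
(3,2): Delta=-1.0000 Bond=210.0354
(3,3): Delta=-0.6397 Bond=159.1340
V0=18.3372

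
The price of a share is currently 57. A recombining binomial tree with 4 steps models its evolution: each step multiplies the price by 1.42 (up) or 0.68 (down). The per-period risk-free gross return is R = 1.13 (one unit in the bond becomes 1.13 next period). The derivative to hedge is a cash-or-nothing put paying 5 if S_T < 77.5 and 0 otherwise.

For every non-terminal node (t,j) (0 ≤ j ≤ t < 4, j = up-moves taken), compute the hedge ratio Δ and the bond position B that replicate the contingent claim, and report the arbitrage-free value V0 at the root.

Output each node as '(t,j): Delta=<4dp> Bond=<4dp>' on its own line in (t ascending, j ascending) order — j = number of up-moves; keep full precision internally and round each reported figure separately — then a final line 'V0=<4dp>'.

No-arbitrage ⇒ martingale measure with p* = (R−d)/(u−d) = 0.6081.
Payoff layer (t=4): V(4,0)=5.0000, V(4,1)=5.0000, V(4,2)=5.0000, V(4,3)=0.0000, V(4,4)=0.0000
Node (3,0) S=17.9226: V=(p*·5.0000+(1−p*)·5.0000)/1.13=4.4248; Δ=(5.0000−5.0000)/(25.4501−12.1874)=0.0000; B=V−Δ·S=4.4248
Node (3,1) S=37.4267: V=(p*·5.0000+(1−p*)·5.0000)/1.13=4.4248; Δ=(5.0000−5.0000)/(53.1459−25.4501)=0.0000; B=V−Δ·S=4.4248
Node (3,2) S=78.1557: V=(p*·0.0000+(1−p*)·5.0000)/1.13=1.7340; Δ=(0.0000−5.0000)/(110.9810−53.1459)=-0.0865; B=V−Δ·S=8.4908
Node (3,3) S=163.2074: V=(p*·0.0000+(1−p*)·0.0000)/1.13=0.0000; Δ=(0.0000−0.0000)/(231.7545−110.9810)=0.0000; B=V−Δ·S=0.0000
Node (2,0) S=26.3568: V=(p*·4.4248+(1−p*)·4.4248)/1.13=3.9157; Δ=(4.4248−4.4248)/(37.4267−17.9226)=0.0000; B=V−Δ·S=3.9157
Node (2,1) S=55.0392: V=(p*·1.7340+(1−p*)·4.4248)/1.13=2.4677; Δ=(1.7340−4.4248)/(78.1557−37.4267)=-0.0661; B=V−Δ·S=6.1039
Node (2,2) S=114.9348: V=(p*·0.0000+(1−p*)·1.7340)/1.13=0.6014; Δ=(0.0000−1.7340)/(163.2074−78.1557)=-0.0204; B=V−Δ·S=2.9447
Node (1,0) S=38.7600: V=(p*·2.4677+(1−p*)·3.9157)/1.13=2.6860; Δ=(2.4677−3.9157)/(55.0392−26.3568)=-0.0505; B=V−Δ·S=4.6428
Node (1,1) S=80.9400: V=(p*·0.6014+(1−p*)·2.4677)/1.13=1.1794; Δ=(0.6014−2.4677)/(114.9348−55.0392)=-0.0312; B=V−Δ·S=3.7015
Node (0,0) S=57.0000: V=(p*·1.1794+(1−p*)·2.6860)/1.13=1.5662; Δ=(1.1794−2.6860)/(80.9400−38.7600)=-0.0357; B=V−Δ·S=3.6021
Check: Δ(0,0)·S0 + B(0,0) = 1.5662 = V0.

(0,0): Delta=-0.0357 Bond=3.6021
(1,0): Delta=-0.0505 Bond=4.6428
(1,1): Delta=-0.0312 Bond=3.7015
(2,0): Delta=0.0000 Bond=3.9157
(2,1): Delta=-0.0661 Bond=6.1039
(2,2): Delta=-0.0204 Bond=2.9447
(3,0): Delta=0.0000 Bond=4.4248
(3,1): Delta=0.0000 Bond=4.4248
(3,2): Delta=-0.0865 Bond=8.4908
(3,3): Delta=0.0000 Bond=0.0000
V0=1.5662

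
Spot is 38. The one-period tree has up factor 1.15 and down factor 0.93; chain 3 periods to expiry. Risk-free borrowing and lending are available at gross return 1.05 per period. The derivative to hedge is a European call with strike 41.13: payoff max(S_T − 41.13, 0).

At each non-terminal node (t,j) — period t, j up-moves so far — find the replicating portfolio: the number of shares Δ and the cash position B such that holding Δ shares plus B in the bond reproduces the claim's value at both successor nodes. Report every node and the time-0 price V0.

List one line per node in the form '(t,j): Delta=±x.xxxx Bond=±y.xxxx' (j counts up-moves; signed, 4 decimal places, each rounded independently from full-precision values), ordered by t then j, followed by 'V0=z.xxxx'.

No-arbitrage ⇒ martingale measure with p* = (R−d)/(u−d) = 0.5455.
Terminal values V(3,·): V(3,0)=0.0000, V(3,1)=0.0000, V(3,2)=5.6071, V(3,3)=16.6632
  t=2,j=0: stock 32.8662 → up 37.7961 (V=0.0000), down 30.5656 (V=0.0000). Price 0.0000; hedge Δ=0.0000, bond B=0.0000.
  t=2,j=1: stock 40.6410 → up 46.7371 (V=5.6071), down 37.7961 (V=0.0000). Price 2.9128; hedge Δ=0.6271, bond B=-22.5742.
  t=2,j=2: stock 50.2550 → up 57.7932 (V=16.6632), down 46.7371 (V=5.6071). Price 11.0836; hedge Δ=1.0000, bond B=-39.1714.
  t=1,j=0: stock 35.3400 → up 40.6410 (V=2.9128), down 32.8662 (V=0.0000). Price 1.5131; hedge Δ=0.3746, bond B=-11.7269.
  t=1,j=1: stock 43.7000 → up 50.2550 (V=11.0836), down 40.6410 (V=2.9128). Price 7.0187; hedge Δ=0.8499, bond B=-30.1212.
  t=0,j=0: stock 38.0000 → up 43.7000 (V=7.0187), down 35.3400 (V=1.5131). Price 4.3011; hedge Δ=0.6586, bond B=-20.7239.
Root portfolio cost Δ·38+B reproduces V0=4.3011.

(0,0): Delta=0.6586 Bond=-20.7239
(1,0): Delta=0.3746 Bond=-11.7269
(1,1): Delta=0.8499 Bond=-30.1212
(2,0): Delta=0.0000 Bond=0.0000
(2,1): Delta=0.6271 Bond=-22.5742
(2,2): Delta=1.0000 Bond=-39.1714
V0=4.3011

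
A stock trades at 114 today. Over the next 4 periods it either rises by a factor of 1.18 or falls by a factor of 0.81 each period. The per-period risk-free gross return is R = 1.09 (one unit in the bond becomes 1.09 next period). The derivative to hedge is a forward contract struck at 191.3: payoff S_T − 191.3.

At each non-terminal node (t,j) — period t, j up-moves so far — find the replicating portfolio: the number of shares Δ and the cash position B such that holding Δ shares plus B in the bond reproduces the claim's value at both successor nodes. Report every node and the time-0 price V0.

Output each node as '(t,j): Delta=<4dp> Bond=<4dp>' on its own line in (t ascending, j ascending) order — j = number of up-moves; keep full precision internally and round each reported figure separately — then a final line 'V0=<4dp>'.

The replicating-portfolio and risk-neutral prices coincide; use p* = (1.09−0.81)/(1.18−0.81) = 0.7568 for the latter.
Payoff layer (t=4): V(4,0)=-142.2267, V(4,1)=-119.8106, V(4,2)=-87.1549, V(4,3)=-39.5824, V(4,4)=29.7207
(3,0): S=60.5843. Δ = (V_up−V_dn)/(S_up−S_dn) = (-119.8106−-142.2267)/(71.4894−49.0733) = 1.0000. V = [p*·-119.8106 + (1−p*)·-142.2267]/1.09 = -114.9203. B = V − Δ·S = -175.5046.
(3,1): S=88.2586. Δ = (V_up−V_dn)/(S_up−S_dn) = (-87.1549−-119.8106)/(104.1451−71.4894) = 1.0000. V = [p*·-87.1549 + (1−p*)·-119.8106]/1.09 = -87.2460. B = V − Δ·S = -175.5046.
(3,2): S=128.5742. Δ = (V_up−V_dn)/(S_up−S_dn) = (-39.5824−-87.1549)/(151.7176−104.1451) = 1.0000. V = [p*·-39.5824 + (1−p*)·-87.1549]/1.09 = -46.9304. B = V − Δ·S = -175.5046.
(3,3): S=187.3056. Δ = (V_up−V_dn)/(S_up−S_dn) = (29.7207−-39.5824)/(221.0207−151.7176) = 1.0000. V = [p*·29.7207 + (1−p*)·-39.5824]/1.09 = 11.8011. B = V − Δ·S = -175.5046.
(2,0): S=74.7954. Δ = (V_up−V_dn)/(S_up−S_dn) = (-87.2460−-114.9203)/(88.2586−60.5843) = 1.0000. V = [p*·-87.2460 + (1−p*)·-114.9203]/1.09 = -86.2180. B = V − Δ·S = -161.0134.
(2,1): S=108.9612. Δ = (V_up−V_dn)/(S_up−S_dn) = (-46.9304−-87.2460)/(128.5742−88.2586) = 1.0000. V = [p*·-46.9304 + (1−p*)·-87.2460]/1.09 = -52.0522. B = V − Δ·S = -161.0134.
(2,2): S=158.7336. Δ = (V_up−V_dn)/(S_up−S_dn) = (11.8011−-46.9304)/(187.3056−128.5742) = 1.0000. V = [p*·11.8011 + (1−p*)·-46.9304]/1.09 = -2.2798. B = V − Δ·S = -161.0134.
(1,0): S=92.3400. Δ = (V_up−V_dn)/(S_up−S_dn) = (-52.0522−-86.2180)/(108.9612−74.7954) = 1.0000. V = [p*·-52.0522 + (1−p*)·-86.2180]/1.09 = -55.3787. B = V − Δ·S = -147.7187.
(1,1): S=134.5200. Δ = (V_up−V_dn)/(S_up−S_dn) = (-2.2798−-52.0522)/(158.7336−108.9612) = 1.0000. V = [p*·-2.2798 + (1−p*)·-52.0522]/1.09 = -13.1987. B = V − Δ·S = -147.7187.
(0,0): S=114.0000. Δ = (V_up−V_dn)/(S_up−S_dn) = (-13.1987−-55.3787)/(134.5200−92.3400) = 1.0000. V = [p*·-13.1987 + (1−p*)·-55.3787]/1.09 = -21.5217. B = V − Δ·S = -135.5217.
Each (Δ,B) replicates both successor values, so the strategy is self-financing and V0 is arbitrage-free.

(0,0): Delta=1.0000 Bond=-135.5217
(1,0): Delta=1.0000 Bond=-147.7187
(1,1): Delta=1.0000 Bond=-147.7187
(2,0): Delta=1.0000 Bond=-161.0134
(2,1): Delta=1.0000 Bond=-161.0134
(2,2): Delta=1.0000 Bond=-161.0134
(3,0): Delta=1.0000 Bond=-175.5046
(3,1): Delta=1.0000 Bond=-175.5046
(3,2): Delta=1.0000 Bond=-175.5046
(3,3): Delta=1.0000 Bond=-175.5046
V0=-21.5217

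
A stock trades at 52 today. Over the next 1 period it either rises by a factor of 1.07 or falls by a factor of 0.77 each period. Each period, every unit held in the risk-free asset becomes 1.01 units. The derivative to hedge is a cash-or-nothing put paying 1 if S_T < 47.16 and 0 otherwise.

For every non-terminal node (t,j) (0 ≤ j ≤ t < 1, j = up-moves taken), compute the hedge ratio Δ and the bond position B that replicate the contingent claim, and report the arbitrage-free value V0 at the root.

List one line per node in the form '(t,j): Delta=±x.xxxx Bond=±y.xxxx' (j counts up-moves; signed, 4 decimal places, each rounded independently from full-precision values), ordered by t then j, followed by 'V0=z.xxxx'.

Risk-neutral probability p* = (R−d)/(u−d) = (1.01−0.77)/(1.07−0.77) = 0.8000.
At expiry t=1: V(1,0)=1.0000, V(1,1)=0.0000
  t=0,j=0: stock 52.0000 → up 55.6400 (V=0.0000), down 40.0400 (V=1.0000). Price 0.1980; hedge Δ=-0.0641, bond B=3.5314.
Each (Δ,B) replicates both successor values, so the strategy is self-financing and V0 is arbitrage-free.

(0,0): Delta=-0.0641 Bond=3.5314
V0=0.1980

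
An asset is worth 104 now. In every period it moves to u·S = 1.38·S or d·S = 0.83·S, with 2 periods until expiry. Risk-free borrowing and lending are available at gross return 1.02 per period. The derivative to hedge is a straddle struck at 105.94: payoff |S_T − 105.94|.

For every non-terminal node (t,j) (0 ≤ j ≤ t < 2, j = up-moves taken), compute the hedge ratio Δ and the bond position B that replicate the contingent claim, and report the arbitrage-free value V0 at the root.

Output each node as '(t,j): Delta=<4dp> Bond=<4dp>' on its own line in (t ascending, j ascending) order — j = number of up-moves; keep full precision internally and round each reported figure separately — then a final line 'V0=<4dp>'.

(0,0): Delta=0.2305 Bond=6.4440
(1,0): Delta=-0.4447 Bond=64.8584
(1,1): Delta=1.0000 Bond=-103.8627
V0=30.4182

Under the risk-neutral measure, an up-move has probability p* = (R−d)/(u−d) = 0.3455 and values discount at R = 1.02.
Terminal payoffs: V(2,0)=34.2944, V(2,1)=13.1816, V(2,2)=92.1176
Node (1,0) S=86.3200: V=(p*·13.1816+(1−p*)·34.2944)/1.02=26.4715; Δ=(13.1816−34.2944)/(119.1216−71.6456)=-0.4447; B=V−Δ·S=64.8584
Node (1,1) S=143.5200: V=(p*·92.1176+(1−p*)·13.1816)/1.02=39.6573; Δ=(92.1176−13.1816)/(198.0576−119.1216)=1.0000; B=V−Δ·S=-103.8627
Node (0,0) S=104.0000: V=(p*·39.6573+(1−p*)·26.4715)/1.02=30.4182; Δ=(39.6573−26.4715)/(143.5200−86.3200)=0.2305; B=V−Δ·S=6.4440
Self-financing check: at every node Δ·S+B equals the discounted successor values.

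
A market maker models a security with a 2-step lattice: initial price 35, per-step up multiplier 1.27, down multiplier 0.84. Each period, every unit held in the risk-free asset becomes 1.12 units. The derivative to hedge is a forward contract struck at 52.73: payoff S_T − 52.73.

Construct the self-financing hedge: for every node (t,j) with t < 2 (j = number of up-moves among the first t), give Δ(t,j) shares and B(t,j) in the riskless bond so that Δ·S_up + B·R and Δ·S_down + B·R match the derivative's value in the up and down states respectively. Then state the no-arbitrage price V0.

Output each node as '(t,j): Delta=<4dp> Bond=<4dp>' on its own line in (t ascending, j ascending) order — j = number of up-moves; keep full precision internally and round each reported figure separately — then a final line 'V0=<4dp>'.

Risk-neutral probability p* = (R−d)/(u−d) = (1.12−0.84)/(1.27−0.84) = 0.6512.
Payoff layer (t=2): V(2,0)=-28.0340, V(2,1)=-15.3920, V(2,2)=3.7215
(1,0): S=29.4000. Δ = (V_up−V_dn)/(S_up−S_dn) = (-15.3920−-28.0340)/(37.3380−24.6960) = 1.0000. V = [p*·-15.3920 + (1−p*)·-28.0340]/1.12 = -17.6804. B = V − Δ·S = -47.0804.
(1,1): S=44.4500. Δ = (V_up−V_dn)/(S_up−S_dn) = (3.7215−-15.3920)/(56.4515−37.3380) = 1.0000. V = [p*·3.7215 + (1−p*)·-15.3920]/1.12 = -2.6304. B = V − Δ·S = -47.0804.
(0,0): S=35.0000. Δ = (V_up−V_dn)/(S_up−S_dn) = (-2.6304−-17.6804)/(44.4500−29.4000) = 1.0000. V = [p*·-2.6304 + (1−p*)·-17.6804]/1.12 = -7.0360. B = V − Δ·S = -42.0360.
Each (Δ,B) replicates both successor values, so the strategy is self-financing and V0 is arbitrage-free.

(0,0): Delta=1.0000 Bond=-42.0360
(1,0): Delta=1.0000 Bond=-47.0804
(1,1): Delta=1.0000 Bond=-47.0804
V0=-7.0360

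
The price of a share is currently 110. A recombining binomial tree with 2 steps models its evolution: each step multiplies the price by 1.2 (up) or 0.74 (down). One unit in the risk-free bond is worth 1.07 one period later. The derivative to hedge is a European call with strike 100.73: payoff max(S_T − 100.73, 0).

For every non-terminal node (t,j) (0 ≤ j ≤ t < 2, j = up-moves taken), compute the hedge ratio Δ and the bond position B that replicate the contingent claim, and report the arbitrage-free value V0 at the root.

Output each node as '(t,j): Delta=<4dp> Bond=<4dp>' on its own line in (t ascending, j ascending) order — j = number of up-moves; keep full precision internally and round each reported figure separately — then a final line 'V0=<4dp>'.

Since d<R<u, set p* = (R−d)/(u−d) = 0.7174; price each node as the discounted p*-expectation of its children.
Payoff layer (t=2): V(2,0)=0.0000, V(2,1)=0.0000, V(2,2)=57.6700
  t=1,j=0: stock 81.4000 → up 97.6800 (V=0.0000), down 60.2360 (V=0.0000). Price 0.0000; hedge Δ=0.0000, bond B=0.0000.
  t=1,j=1: stock 132.0000 → up 158.4000 (V=57.6700), down 97.6800 (V=0.0000). Price 38.6654; hedge Δ=0.9498, bond B=-86.7042.
  t=0,j=0: stock 110.0000 → up 132.0000 (V=38.6654), down 81.4000 (V=0.0000). Price 25.9236; hedge Δ=0.7641, bond B=-58.1316.
Each (Δ,B) replicates both successor values, so the strategy is self-financing and V0 is arbitrage-free.

(0,0): Delta=0.7641 Bond=-58.1316
(1,0): Delta=0.0000 Bond=0.0000
(1,1): Delta=0.9498 Bond=-86.7042
V0=25.9236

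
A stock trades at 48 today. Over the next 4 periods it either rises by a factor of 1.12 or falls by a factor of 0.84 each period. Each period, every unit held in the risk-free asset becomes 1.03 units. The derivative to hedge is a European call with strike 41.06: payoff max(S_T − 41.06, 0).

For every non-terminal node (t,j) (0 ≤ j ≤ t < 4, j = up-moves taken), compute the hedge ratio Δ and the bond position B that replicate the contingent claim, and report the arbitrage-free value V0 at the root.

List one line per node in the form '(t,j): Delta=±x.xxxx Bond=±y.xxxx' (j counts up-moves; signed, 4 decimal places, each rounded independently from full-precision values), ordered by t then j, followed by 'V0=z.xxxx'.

(0,0): Delta=0.8503 Bond=-28.3958
(1,0): Delta=0.5963 Bond=-19.0087
(1,1): Delta=0.9405 Bond=-34.0977
(2,0): Delta=0.0990 Bond=-2.7344
(2,1): Delta=0.7730 Bond=-27.5580
(2,2): Delta=1.0000 Bond=-38.7030
(3,0): Delta=0.0000 Bond=0.0000
(3,1): Delta=0.1342 Bond=-4.1506
(3,2): Delta=1.0000 Bond=-39.8641
(3,3): Delta=1.0000 Bond=-39.8641
V0=12.4180

No-arbitrage ⇒ martingale measure with p* = (R−d)/(u−d) = 0.6786.
Terminal values V(4,·): V(4,0)=0.0000, V(4,1)=0.0000, V(4,2)=1.4250, V(4,3)=15.5867, V(4,4)=34.4689
  t=3,j=0: stock 28.4498 → up 31.8638 (V=0.0000), down 23.8978 (V=0.0000). Price 0.0000; hedge Δ=0.0000, bond B=0.0000.
  t=3,j=1: stock 37.9331 → up 42.4850 (V=1.4250), down 31.8638 (V=0.0000). Price 0.9388; hedge Δ=0.1342, bond B=-4.1506.
  t=3,j=2: stock 50.5774 → up 56.6467 (V=15.5867), down 42.4850 (V=1.4250). Price 10.7133; hedge Δ=1.0000, bond B=-39.8641.
  t=3,j=3: stock 67.4365 → up 75.5289 (V=34.4689), down 56.6467 (V=15.5867). Price 27.5725; hedge Δ=1.0000, bond B=-39.8641.
  t=2,j=0: stock 33.8688 → up 37.9331 (V=0.9388), down 28.4498 (V=0.0000). Price 0.6185; hedge Δ=0.0990, bond B=-2.7344.
  t=2,j=1: stock 45.1584 → up 50.5774 (V=10.7133), down 37.9331 (V=0.9388). Price 7.3510; hedge Δ=0.7730, bond B=-27.5580.
  t=2,j=2: stock 60.2112 → up 67.4365 (V=27.5725), down 50.5774 (V=10.7133). Price 21.5082; hedge Δ=1.0000, bond B=-38.7030.
  t=1,j=0: stock 40.3200 → up 45.1584 (V=7.3510), down 33.8688 (V=0.6185). Price 5.0359; hedge Δ=0.5963, bond B=-19.0087.
  t=1,j=1: stock 53.7600 → up 60.2112 (V=21.5082), down 45.1584 (V=7.3510). Price 16.4638; hedge Δ=0.9405, bond B=-34.0977.
  t=0,j=0: stock 48.0000 → up 53.7600 (V=16.4638), down 40.3200 (V=5.0359). Price 12.4180; hedge Δ=0.8503, bond B=-28.3958.
Check: Δ(0,0)·S0 + B(0,0) = 12.4180 = V0.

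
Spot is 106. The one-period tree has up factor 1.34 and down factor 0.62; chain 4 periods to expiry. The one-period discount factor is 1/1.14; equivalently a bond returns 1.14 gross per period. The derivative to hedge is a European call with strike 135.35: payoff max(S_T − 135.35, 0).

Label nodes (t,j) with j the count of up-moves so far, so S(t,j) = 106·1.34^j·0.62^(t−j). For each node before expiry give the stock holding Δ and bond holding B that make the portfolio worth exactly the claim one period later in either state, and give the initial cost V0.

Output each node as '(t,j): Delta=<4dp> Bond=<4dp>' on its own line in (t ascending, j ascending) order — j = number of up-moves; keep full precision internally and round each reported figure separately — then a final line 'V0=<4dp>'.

Risk-neutral probability p* = (R−d)/(u−d) = (1.14−0.62)/(1.34−0.62) = 0.7222.
Terminal values V(4,·): V(4,0)=0.0000, V(4,1)=0.0000, V(4,2)=0.0000, V(4,3)=22.7792, V(4,4)=206.4130
  t=3,j=0: stock 25.2628 → up 33.8521 (V=0.0000), down 15.6629 (V=0.0000). Price 0.0000; hedge Δ=0.0000, bond B=0.0000.
  t=3,j=1: stock 54.6002 → up 73.1642 (V=0.0000), down 33.8521 (V=0.0000). Price 0.0000; hedge Δ=0.0000, bond B=0.0000.
  t=3,j=2: stock 118.0068 → up 158.1292 (V=22.7792), down 73.1642 (V=0.0000). Price 14.4312; hedge Δ=0.2681, bond B=-17.2065.
  t=3,j=3: stock 255.0470 → up 341.7630 (V=206.4130), down 158.1292 (V=22.7792). Price 136.3190; hedge Δ=1.0000, bond B=-118.7281.
  t=2,j=0: stock 40.7464 → up 54.6002 (V=0.0000), down 25.2628 (V=0.0000). Price 0.0000; hedge Δ=0.0000, bond B=0.0000.
  t=2,j=1: stock 88.0648 → up 118.0068 (V=14.4312), down 54.6002 (V=0.0000). Price 9.1426; hedge Δ=0.2276, bond B=-10.9008.
  t=2,j=2: stock 190.3336 → up 255.0470 (V=136.3190), down 118.0068 (V=14.4312). Price 89.8783; hedge Δ=0.8894, bond B=-79.4102.
  t=1,j=0: stock 65.7200 → up 88.0648 (V=9.1426), down 40.7464 (V=0.0000). Price 5.7921; hedge Δ=0.1932, bond B=-6.9060.
  t=1,j=1: stock 142.0400 → up 190.3336 (V=89.8783), down 88.0648 (V=9.1426). Price 59.1682; hedge Δ=0.7894, bond B=-52.9647.
  t=0,j=0: stock 106.0000 → up 142.0400 (V=59.1682), down 65.7200 (V=5.7921). Price 38.8960; hedge Δ=0.6994, bond B=-35.2374.
Root portfolio cost Δ·106+B reproduces V0=38.8960.

(0,0): Delta=0.6994 Bond=-35.2374
(1,0): Delta=0.1932 Bond=-6.9060
(1,1): Delta=0.7894 Bond=-52.9647
(2,0): Delta=0.0000 Bond=0.0000
(2,1): Delta=0.2276 Bond=-10.9008
(2,2): Delta=0.8894 Bond=-79.4102
(3,0): Delta=0.0000 Bond=0.0000
(3,1): Delta=0.0000 Bond=0.0000
(3,2): Delta=0.2681 Bond=-17.2065
(3,3): Delta=1.0000 Bond=-118.7281
V0=38.8960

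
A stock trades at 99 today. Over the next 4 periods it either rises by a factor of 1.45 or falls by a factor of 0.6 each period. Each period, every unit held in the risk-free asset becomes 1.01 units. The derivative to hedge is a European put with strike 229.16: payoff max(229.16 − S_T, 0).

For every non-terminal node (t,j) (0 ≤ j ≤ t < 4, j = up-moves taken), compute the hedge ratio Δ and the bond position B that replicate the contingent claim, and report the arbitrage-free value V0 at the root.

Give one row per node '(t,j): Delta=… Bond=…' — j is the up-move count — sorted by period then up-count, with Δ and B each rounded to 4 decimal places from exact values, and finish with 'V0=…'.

(0,0): Delta=-0.7302 Bond=204.3479
(1,0): Delta=-1.0000 Bond=222.4204
(1,1): Delta=-0.6103 Bond=189.1896
(2,0): Delta=-1.0000 Bond=224.6446
(2,1): Delta=-1.0000 Bond=224.6446
(2,2): Delta=-0.4373 Bond=155.0624
(3,0): Delta=-1.0000 Bond=226.8911
(3,1): Delta=-1.0000 Bond=226.8911
(3,2): Delta=-1.0000 Bond=226.8911
(3,3): Delta=-0.1874 Bond=81.1927
V0=132.0630

The replicating-portfolio and risk-neutral prices coincide; use p* = (1.01−0.6)/(1.45−0.6) = 0.4824 for the latter.
Terminal values V(4,·): V(4,0)=216.3296, V(4,1)=198.1532, V(4,2)=154.2269, V(4,3)=48.0717, V(4,4)=0.0000
  t=3,j=0: stock 21.3840 → up 31.0068 (V=198.1532), down 12.8304 (V=216.3296). Price 205.5071; hedge Δ=-1.0000, bond B=226.8911.
  t=3,j=1: stock 51.6780 → up 74.9331 (V=154.2269), down 31.0068 (V=198.1532). Price 175.2131; hedge Δ=-1.0000, bond B=226.8911.
  t=3,j=2: stock 124.8885 → up 181.0883 (V=48.0717), down 74.9331 (V=154.2269). Price 102.0026; hedge Δ=-1.0000, bond B=226.8911.
  t=3,j=3: stock 301.8139 → up 437.6301 (V=0.0000), down 181.0883 (V=48.0717). Price 24.6378; hedge Δ=-0.1874, bond B=81.1927.
  t=2,j=0: stock 35.6400 → up 51.6780 (V=175.2131), down 21.3840 (V=205.5071). Price 189.0046; hedge Δ=-1.0000, bond B=224.6446.
  t=2,j=1: stock 86.1300 → up 124.8885 (V=102.0026), down 51.6780 (V=175.2131). Price 138.5146; hedge Δ=-1.0000, bond B=224.6446.
  t=2,j=2: stock 208.1475 → up 301.8139 (V=24.6378), down 124.8885 (V=102.0026). Price 64.0450; hedge Δ=-0.4373, bond B=155.0624.
  t=1,j=0: stock 59.4000 → up 86.1300 (V=138.5146), down 35.6400 (V=189.0046). Price 163.0204; hedge Δ=-1.0000, bond B=222.4204.
  t=1,j=1: stock 143.5500 → up 208.1475 (V=64.0450), down 86.1300 (V=138.5146). Price 101.5782; hedge Δ=-0.6103, bond B=189.1896.
  t=0,j=0: stock 99.0000 → up 143.5500 (V=101.5782), down 59.4000 (V=163.0204). Price 132.0630; hedge Δ=-0.7302, bond B=204.3479.
Root portfolio cost Δ·99+B reproduces V0=132.0630.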